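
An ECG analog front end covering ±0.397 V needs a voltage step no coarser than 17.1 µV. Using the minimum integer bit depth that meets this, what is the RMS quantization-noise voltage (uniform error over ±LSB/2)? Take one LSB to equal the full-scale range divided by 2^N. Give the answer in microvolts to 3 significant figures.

3.50 µV

Span: 0.397 V − (-0.397 V) = 0.794 V.
Need 2^N ≥ 0.794 V / 17.1 µV = 46430 → N_min = 16.
LSB = 0.794 V ÷ 2^16 = 0.794/65536 V = 12.115 µV.
RMS noise = LSB/√12 = 3.50 µV.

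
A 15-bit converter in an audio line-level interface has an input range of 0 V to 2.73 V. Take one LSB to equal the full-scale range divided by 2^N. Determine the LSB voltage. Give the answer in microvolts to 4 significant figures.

83.31 µV

Range is 2.73 V.
2^15 = 32768 levels.
Step size = 2.73/32768 V = 83.31 µV.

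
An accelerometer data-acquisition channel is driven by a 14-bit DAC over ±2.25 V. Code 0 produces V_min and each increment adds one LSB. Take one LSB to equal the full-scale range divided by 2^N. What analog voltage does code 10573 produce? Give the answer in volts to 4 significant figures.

The full-scale span is 2.25 − (-2.25) = 4.5 V. LSB = 4.5 V / 2^14.
V_out = -2.25 + 10573 × (4.5/16384) V
      = -2.25 V + 2.90396 V = 0.653961 V.

0.6540 V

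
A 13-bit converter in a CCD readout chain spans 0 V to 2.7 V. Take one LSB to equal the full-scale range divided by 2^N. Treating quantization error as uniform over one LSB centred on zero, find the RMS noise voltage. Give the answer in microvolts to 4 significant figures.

95.14 µV

Range is 2.7 V.
LSB = 2.7 V ÷ 2^13 = 2.7/8192 V = 329.590 µV.
V_rms = LSB/√12 = 329.590 µV / √12 = 95.14 µV.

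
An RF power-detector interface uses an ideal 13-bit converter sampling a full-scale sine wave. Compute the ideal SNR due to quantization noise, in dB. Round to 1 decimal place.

For an ideal N-bit converter with full-scale sine input, SNR = 6.02 N + 1.76 dB. SNR = 6.02 × 13 + 1.76 = 78.26 + 1.76 = 80.02 dB.

80.0 dB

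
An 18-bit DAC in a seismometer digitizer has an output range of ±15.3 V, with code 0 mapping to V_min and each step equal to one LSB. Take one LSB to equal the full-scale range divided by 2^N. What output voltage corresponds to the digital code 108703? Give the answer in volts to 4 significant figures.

Range = 15.3 − (-15.3) = 30.6 V. LSB = 30.6 V / 2^18.
V_out = -15.3 + 108703 × (30.6/262144) V
      = -15.3 V + 12.6889 V = -2.61113 V.

-2.611 V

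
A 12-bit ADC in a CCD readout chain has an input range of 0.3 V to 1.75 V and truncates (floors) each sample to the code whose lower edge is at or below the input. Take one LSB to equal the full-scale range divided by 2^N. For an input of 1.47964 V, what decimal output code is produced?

Span: 1.75 V − (0.3 V) = 1.45 V. LSB = 1.45 V / 2^12 ≈ 354.0 µV.
code = ⌊(V_in − V_min)/LSB⌋ = ⌊(V_in − V_min) × 2^12 / range⌋
     = ⌊(1.47964 − (0.3)) × 4096 / 1.45⌋ = ⌊1.17964 × 4096/1.45⌋
     = ⌊3332.280⌋ = 3332.

3332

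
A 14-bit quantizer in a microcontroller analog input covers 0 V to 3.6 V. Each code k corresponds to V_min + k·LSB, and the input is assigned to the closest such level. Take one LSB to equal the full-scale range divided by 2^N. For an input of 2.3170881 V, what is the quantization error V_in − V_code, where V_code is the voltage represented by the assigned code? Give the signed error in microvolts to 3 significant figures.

+71.5 µV

V_FS = 3.6 V. LSB = 3.6 V / 2^14 ≈ 219.7 µV.
(V_in − V_min)/LSB = (2.3170881 − (0)) × 16384/3.6 = 10545.3254 → nearest code k = 10545.
V_code = 0 + (10545/16384) × 3.6 = 2.3170166016 V.
Error = V_in − V_code = 2.3170881 − (2.3170166016) = +71.5 µV.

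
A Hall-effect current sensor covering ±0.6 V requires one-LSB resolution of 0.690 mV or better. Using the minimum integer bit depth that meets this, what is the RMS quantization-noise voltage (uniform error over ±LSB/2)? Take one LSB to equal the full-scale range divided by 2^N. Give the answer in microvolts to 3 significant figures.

Span: 0.6 V − (-0.6 V) = 1.2 V.
Levels needed ≥ 1.2/0.690 mV = 1739. 2^11 = 2048 suffices, so N_min = 11.
LSB = 1.2 V ÷ 2^11 = 1.2/2048 V = 0.58594 mV.
RMS noise = LSB/√12 = 169 µV.

169 µV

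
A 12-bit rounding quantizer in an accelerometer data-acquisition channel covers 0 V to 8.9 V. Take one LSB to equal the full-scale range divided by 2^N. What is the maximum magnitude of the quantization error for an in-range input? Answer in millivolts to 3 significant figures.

1.09 mV

Full-scale range = 8.9 V.
One LSB is 8.9 V / 4096 = 2.1729 mV.
Worst-case error for round-to-nearest is half an LSB: 1.09 mV.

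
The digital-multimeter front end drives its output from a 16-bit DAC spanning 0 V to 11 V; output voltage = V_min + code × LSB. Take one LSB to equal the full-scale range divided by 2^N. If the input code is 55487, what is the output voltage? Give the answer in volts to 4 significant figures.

Span = 11 V. LSB = 11 V / 2^16.
V_out = 0 + 55487 × (11/65536) V
      = 0 V + 9.31331 V = 9.31331 V.

9.313 V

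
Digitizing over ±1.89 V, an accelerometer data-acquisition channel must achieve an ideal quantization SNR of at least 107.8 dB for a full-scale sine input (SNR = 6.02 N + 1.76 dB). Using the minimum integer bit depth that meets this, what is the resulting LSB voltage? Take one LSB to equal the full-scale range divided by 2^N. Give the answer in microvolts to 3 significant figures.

Range = 1.89 − (-1.89) = 3.78 V.
N ≥ (107.8 − 1.76)/6.02 = 17.615 → N_min = 18.
Step size = 3.78/262144 V = 14.4 µV.

14.4 µV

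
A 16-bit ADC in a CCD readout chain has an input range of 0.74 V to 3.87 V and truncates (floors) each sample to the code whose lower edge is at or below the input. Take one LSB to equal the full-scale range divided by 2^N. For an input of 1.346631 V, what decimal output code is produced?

12701

Range = 3.87 − (0.74) = 3.13 V. LSB = 3.13 V / 2^16 ≈ 47.76 µV.
(V_in − V_min) × 2^16/range = (1.346631 − (0.74)) × 65536/3.13 = 12701.652.
Floor → code = 12701.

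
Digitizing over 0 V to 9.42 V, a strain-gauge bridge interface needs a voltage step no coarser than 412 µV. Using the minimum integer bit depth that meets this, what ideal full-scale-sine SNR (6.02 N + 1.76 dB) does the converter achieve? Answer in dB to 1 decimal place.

92.1 dB

V_FS = 9.42 V.
9.42 V / 412 µV = 22860. Since 2^14 = 16384 and 2^15 = 32768, N = 15.
Ideal SNR at N = 15: 6.02·15 + 1.76 = 92.1 dB.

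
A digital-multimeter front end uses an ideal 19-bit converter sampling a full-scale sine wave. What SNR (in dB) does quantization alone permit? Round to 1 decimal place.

116.1 dB

For an ideal N-bit converter with full-scale sine input, SNR = 6.02 N + 1.76 dB. SNR = 6.02 × 19 + 1.76 = 114.38 + 1.76 = 116.14 dB.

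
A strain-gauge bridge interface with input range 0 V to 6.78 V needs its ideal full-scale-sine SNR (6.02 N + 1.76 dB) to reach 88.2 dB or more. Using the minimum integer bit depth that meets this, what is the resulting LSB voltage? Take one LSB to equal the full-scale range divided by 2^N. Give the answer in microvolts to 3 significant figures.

207 µV

Range is 6.78 V.
N ≥ (88.2 − 1.76)/6.02 = 14.359 → N_min = 15.
One LSB is 6.78 V / 32768 = 207 µV.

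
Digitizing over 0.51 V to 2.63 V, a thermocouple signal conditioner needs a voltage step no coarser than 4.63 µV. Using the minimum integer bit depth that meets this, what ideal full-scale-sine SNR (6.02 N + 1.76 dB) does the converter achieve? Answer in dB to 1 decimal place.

Range = 2.63 − (0.51) = 2.12 V.
Levels needed ≥ 2.12/4.63 µV = 457900. 2^19 = 524288 suffices, so N_min = 19.
Ideal SNR at N = 19: 6.02·19 + 1.76 = 116.1 dB.

116.1 dB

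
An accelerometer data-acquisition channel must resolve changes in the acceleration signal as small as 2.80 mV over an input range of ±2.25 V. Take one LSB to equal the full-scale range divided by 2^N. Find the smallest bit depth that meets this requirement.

11 bits

Range = 2.25 − (-2.25) = 4.5 V.
Required number of levels: 4.5/2.80 mV = 1607.1; smallest N with 2^N ≥ that is 11.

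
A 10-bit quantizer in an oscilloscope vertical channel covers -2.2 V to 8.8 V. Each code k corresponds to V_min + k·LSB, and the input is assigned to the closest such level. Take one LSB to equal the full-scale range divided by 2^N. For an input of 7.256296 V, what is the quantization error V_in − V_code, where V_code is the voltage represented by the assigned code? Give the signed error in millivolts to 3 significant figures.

Span: 8.8 V − (-2.2 V) = 11 V. LSB = 11 V / 2^10 ≈ 10.74 mV.
(7.256296 − (-2.2)) / LSB = 9.456296 × 1024/11 = 880.2952. Nearest integer: k = 880.
V_code = -2.2 + (880/1024) × 11 = 7.253125000 V.
e = 7.256296 − (7.253125000) = +3.17 mV.

+3.17 mV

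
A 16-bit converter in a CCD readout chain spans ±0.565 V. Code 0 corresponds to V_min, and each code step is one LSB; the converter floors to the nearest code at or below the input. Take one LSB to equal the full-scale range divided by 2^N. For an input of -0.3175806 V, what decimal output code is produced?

14349

The full-scale span is 0.565 − (-0.565) = 1.13 V. LSB = 1.13 V / 2^16 ≈ 17.24 µV.
(V_in − V_min) × 2^16/range = (-0.3175806 − (-0.565)) × 65536/1.13 = 14349.449.
Floor → code = 14349.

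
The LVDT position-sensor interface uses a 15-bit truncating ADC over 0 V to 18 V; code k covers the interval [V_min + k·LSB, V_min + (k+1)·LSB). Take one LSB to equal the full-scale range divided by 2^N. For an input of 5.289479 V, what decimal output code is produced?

9629

Span = 18 V. LSB = 18 V / 2^15 ≈ 0.5493 mV.
code = ⌊(V_in − V_min)/LSB⌋ = ⌊(V_in − V_min) × 2^15 / range⌋
     = ⌊(5.289479 − (0)) × 32768 / 18⌋ = ⌊5.289479 × 32768/18⌋
     = ⌊9629.203⌋ = 9629.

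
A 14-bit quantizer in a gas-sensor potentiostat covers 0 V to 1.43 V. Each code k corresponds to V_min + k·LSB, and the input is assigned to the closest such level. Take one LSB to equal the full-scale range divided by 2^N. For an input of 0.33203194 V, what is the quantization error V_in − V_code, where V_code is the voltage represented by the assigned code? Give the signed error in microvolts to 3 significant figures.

Span = 1.43 V. LSB = 1.43 V / 2^14 ≈ 87.28 µV.
(V_in − V_min)/LSB = (0.33203194 − (0)) × 16384/1.43 = 3804.2037 → nearest code k = 3804.
V_code = V_min + k × range/2^14 = 0 + 3804 × 1.43/16384 = 0.33201416016 V.
e = 0.33203194 − (0.33201416016) = +17.8 µV.

+17.8 µV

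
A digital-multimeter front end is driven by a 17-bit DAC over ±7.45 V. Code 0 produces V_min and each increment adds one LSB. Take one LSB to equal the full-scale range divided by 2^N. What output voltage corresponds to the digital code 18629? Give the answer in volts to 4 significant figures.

Span: 7.45 V − (-7.45 V) = 14.9 V. LSB = 14.9 V / 2^17.
V_out = V_min + code × LSB = -7.45 V + 18629 × 14.9 V / 131072
      = -7.45 + 2.11771 = -5.33229 V.

-5.332 V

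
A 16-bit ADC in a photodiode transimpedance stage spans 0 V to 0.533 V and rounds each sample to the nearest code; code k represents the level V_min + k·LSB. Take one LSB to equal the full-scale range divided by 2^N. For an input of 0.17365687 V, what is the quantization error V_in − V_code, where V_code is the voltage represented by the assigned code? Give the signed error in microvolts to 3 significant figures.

+2.45 µV

V_FS = 0.533 V. LSB = 0.533 V / 2^16 ≈ 8.133 µV.
(0.17365687 − (0)) / LSB = 0.17365687 × 65536/0.533 = 21352.3014. Nearest integer: k = 21352.
Reconstructed level: 0 + 21352 × 0.533/65536 V = 0.17365441895 V.
V_in − V_code = 0.17365687 − (0.17365441895) = +2.45 µV.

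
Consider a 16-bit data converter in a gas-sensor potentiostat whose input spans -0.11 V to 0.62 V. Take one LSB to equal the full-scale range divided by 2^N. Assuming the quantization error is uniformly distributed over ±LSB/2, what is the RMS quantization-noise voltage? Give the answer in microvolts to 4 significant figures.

The full-scale span is 0.62 − (-0.11) = 0.73 V.
LSB = 0.73 V ÷ 2^16 = 0.73/65536 V = 11.1389 µV.
V_rms = LSB/√12 = 11.1389 µV / √12 = 3.216 µV.

3.216 µV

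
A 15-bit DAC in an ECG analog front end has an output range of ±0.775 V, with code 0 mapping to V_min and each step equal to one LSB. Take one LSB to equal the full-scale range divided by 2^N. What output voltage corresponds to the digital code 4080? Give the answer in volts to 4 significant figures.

-0.5820 V

Range = 0.775 − (-0.775) = 1.55 V. LSB = 1.55 V / 2^15.
V_out = -0.775 + 4080 × (1.55/32768) V
      = -0.775 V + 0.192993 V = -0.582007 V.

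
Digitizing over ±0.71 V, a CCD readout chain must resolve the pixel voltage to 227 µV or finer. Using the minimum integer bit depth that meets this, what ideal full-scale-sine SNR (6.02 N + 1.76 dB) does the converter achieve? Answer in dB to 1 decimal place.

Full-scale range = 0.71 V − (-0.71 V) = 1.42 V.
Levels needed ≥ 1.42/227 µV = 6256. 2^13 = 8192 suffices, so N_min = 13.
6.02(13) + 1.76 = 80.02 dB.

80.0 dB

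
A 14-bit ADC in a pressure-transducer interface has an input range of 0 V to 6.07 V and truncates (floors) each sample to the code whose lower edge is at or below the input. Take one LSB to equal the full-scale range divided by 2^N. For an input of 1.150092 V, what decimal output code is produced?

3104

Span = 6.07 V. LSB = 6.07 V / 2^14 ≈ 370.5 µV.
code = ⌊(V_in − V_min)/LSB⌋ = ⌊(V_in − V_min) × 2^14 / range⌋
     = ⌊(1.150092 − (0)) × 16384 / 6.07⌋ = ⌊1.150092 × 16384/6.07⌋
     = ⌊3104.301⌋ = 3104.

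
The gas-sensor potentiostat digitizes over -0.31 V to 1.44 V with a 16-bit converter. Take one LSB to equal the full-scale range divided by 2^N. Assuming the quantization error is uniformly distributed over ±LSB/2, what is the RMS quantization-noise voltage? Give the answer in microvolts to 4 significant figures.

7.708 µV

The full-scale span is 1.44 − (-0.31) = 1.75 V.
Step size = 1.75/65536 V = 26.7029 µV.
V_rms = LSB/√12 = 26.7029 µV / √12 = 7.708 µV.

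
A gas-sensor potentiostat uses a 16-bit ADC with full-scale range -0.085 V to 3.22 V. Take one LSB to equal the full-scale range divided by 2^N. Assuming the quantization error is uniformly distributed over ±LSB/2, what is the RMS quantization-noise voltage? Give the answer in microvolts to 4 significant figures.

14.56 µV

The full-scale span is 3.22 − (-0.085) = 3.305 V.
One LSB is 3.305 V / 65536 = 50.4303 µV.
For a uniform distribution on [−LSB/2, +LSB/2], V_rms = LSB/√12 = 50.4303 µV/3.4641 = 14.56 µV.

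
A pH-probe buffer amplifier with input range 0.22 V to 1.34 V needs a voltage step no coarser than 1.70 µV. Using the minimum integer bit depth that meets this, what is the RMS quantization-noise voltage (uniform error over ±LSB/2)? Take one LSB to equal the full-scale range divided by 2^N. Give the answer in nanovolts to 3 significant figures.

Full-scale range = 1.34 V − (0.22 V) = 1.12 V.
Required number of levels: 1.12/1.70 µV = 658820; smallest N with 2^N ≥ that is 20.
LSB = 1.12 V ÷ 2^20 = 1.12/1048576 V = 1.0681 µV.
V_rms = LSB/√12 = 308 nV.

308 nV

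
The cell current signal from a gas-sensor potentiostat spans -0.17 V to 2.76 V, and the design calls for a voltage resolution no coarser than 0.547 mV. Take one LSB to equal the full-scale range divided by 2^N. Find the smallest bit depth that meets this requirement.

13 bits

The full-scale span is 2.76 − (-0.17) = 2.93 V.
Need 2^N ≥ 2.93 V / 0.547 mV = 5356 → N_min = 13.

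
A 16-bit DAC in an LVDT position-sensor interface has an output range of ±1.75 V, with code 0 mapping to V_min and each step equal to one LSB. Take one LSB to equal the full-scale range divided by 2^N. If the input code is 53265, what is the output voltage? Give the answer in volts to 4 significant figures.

1.095 V

Full-scale range = 1.75 V − (-1.75 V) = 3.5 V. LSB = 3.5 V / 2^16.
Output = V_min + (53265/65536) × range = -1.75 + 0.812759 × 3.5 V
      = -1.75 V + 2.84466 V = 1.09466 V.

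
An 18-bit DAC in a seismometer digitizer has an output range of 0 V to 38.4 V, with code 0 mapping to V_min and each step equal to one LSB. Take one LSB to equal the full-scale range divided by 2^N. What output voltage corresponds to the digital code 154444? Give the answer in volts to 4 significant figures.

V_FS = 38.4 V. LSB = 38.4 V / 2^18.
Output = V_min + (154444/262144) × range = 0 + 0.589157 × 38.4 V
      = 0 V + 22.6236 V = 22.6236 V.

22.62 V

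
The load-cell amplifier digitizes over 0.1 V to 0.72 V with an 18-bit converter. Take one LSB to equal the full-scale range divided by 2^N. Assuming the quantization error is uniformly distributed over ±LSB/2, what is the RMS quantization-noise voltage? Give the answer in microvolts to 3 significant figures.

Span: 0.72 V − (0.1 V) = 0.62 V.
LSB = 0.62 V ÷ 2^18 = 0.62/262144 V = 2.3651 µV.
σ_q = LSB/√12 = 2.3651 µV/3.4641 = 0.683 µV.

0.683 µV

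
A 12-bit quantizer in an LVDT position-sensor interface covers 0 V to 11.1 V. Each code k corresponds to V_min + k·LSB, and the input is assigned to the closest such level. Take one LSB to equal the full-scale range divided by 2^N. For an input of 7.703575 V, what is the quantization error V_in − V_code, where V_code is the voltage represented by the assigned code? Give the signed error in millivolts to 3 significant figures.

Range is 11.1 V. LSB = 11.1 V / 2^12 ≈ 2.710 mV.
Position in LSBs: (7.703575 − (0)) × 4096/11.1 = 2842.6886; rounding gives k = 2843.
V_code = 0 + (2843/4096) × 11.1 = 7.704418945 V.
e = 7.703575 − (7.704418945) = −0.844 mV.

−0.844 mV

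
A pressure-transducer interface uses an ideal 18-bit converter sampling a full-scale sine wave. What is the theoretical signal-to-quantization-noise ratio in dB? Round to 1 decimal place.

110.1 dB

Ideal quantization SNR: 6.02 × 18 + 1.76 dB = 110.1 dB.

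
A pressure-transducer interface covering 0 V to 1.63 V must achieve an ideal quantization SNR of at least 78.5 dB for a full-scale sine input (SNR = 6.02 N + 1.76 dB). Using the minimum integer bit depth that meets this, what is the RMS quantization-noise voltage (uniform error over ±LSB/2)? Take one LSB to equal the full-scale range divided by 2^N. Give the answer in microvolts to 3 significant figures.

57.4 µV

Full-scale range = 1.63 V.
6.02 N + 1.76 ≥ 78.5 gives N ≥ 12.748, so the minimum integer is 13.
LSB = 1.63 V / 2^13 = 198.97 µV.
V_rms = LSB/√12 = 57.4 µV.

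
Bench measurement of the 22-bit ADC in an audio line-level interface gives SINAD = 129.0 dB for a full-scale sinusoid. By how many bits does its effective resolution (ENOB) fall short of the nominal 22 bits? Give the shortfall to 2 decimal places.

0.86 bits

N_eff = (129.0 − 1.76)/6.02 = 21.1362 bits.
Shortfall = 22 − 21.1362 = 0.8638 bits.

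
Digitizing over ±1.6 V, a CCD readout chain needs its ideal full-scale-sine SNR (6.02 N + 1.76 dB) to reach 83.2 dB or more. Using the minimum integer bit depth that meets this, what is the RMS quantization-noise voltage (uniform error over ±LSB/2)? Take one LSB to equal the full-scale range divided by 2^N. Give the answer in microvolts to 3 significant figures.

Full-scale range = 1.6 V − (-1.6 V) = 3.2 V.
Solving 6.02 N ≥ 83.2 − 1.76: N ≥ 13.528. Round up → N = 14.
LSB = 3.2 V ÷ 2^14 = 3.2/16384 V = 195.31 µV.
σ_q = LSB/√12 = 195.31 µV/3.4641 = 56.4 µV.

56.4 µV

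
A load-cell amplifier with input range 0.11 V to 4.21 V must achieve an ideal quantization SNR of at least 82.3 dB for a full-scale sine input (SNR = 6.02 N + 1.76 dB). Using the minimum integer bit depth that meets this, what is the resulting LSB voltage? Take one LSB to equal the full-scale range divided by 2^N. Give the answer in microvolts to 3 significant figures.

250 µV

Range = 4.21 − (0.11) = 4.1 V.
Solving 6.02 N ≥ 82.3 − 1.76: N ≥ 13.379. Round up → N = 14.
LSB = 4.1 V ÷ 2^14 = 4.1/16384 V = 250 µV.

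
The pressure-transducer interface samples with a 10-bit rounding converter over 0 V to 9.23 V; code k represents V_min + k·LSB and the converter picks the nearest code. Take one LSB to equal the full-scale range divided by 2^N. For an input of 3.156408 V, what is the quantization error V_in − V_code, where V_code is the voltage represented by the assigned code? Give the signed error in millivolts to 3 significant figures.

V_FS = 9.23 V. LSB = 9.23 V / 2^10 ≈ 9.014 mV.
Position in LSBs: (3.156408 − (0)) × 1024/9.23 = 350.1800; rounding gives k = 350.
Reconstructed level: 0 + 350 × 9.23/1024 V = 3.154785156 V.
e = 3.156408 − (3.154785156) = +1.62 mV.

+1.62 mV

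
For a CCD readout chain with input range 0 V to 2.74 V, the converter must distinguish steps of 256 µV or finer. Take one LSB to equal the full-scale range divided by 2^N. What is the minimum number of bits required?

V_FS = 2.74 V.
Need 2^N ≥ 2.74 V / 256 µV = 10700 → N_min = 14.

14 bits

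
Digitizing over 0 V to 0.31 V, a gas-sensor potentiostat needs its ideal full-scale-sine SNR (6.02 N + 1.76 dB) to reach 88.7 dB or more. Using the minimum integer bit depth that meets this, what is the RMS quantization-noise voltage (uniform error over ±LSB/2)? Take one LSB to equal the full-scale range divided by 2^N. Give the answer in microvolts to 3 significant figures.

2.73 µV

Full-scale range = 0.31 V.
6.02 N + 1.76 ≥ 88.7 gives N ≥ 14.442, so the minimum integer is 15.
LSB = 0.31 V / 2^15 = 9.4604 µV.
V_rms = LSB/√12 = 2.73 µV.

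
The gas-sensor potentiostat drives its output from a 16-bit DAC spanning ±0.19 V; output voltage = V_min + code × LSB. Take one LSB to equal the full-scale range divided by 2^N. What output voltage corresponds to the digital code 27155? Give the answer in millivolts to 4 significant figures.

Full-scale range = 0.19 V − (-0.19 V) = 0.38 V. LSB = 0.38 V / 2^16.
V_out = V_min + code × LSB = -0.19 V + 27155 × 0.38 V / 65536
      = -0.19 + 0.157454 = -0.0325461 V.

-32.55 mV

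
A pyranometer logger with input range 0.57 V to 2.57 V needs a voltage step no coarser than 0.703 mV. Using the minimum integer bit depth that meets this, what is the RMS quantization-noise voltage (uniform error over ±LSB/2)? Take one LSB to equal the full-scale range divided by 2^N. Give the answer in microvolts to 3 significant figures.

141 µV

The full-scale span is 2.57 − (0.57) = 2 V.
Levels needed ≥ 2/0.703 mV = 2845. 2^12 = 4096 suffices, so N_min = 12.
LSB = 2 V ÷ 2^12 = 2/4096 V = 488.28 µV.
RMS noise = LSB/√12 = 141 µV.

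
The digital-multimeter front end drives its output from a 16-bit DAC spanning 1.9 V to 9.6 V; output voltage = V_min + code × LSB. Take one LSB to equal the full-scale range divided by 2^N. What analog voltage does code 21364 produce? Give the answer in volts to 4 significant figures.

4.410 V

Full-scale range = 9.6 V − (1.9 V) = 7.7 V. LSB = 7.7 V / 2^16.
V_out = V_min + code × LSB = 1.9 V + 21364 × 7.7 V / 65536
      = 1.9 V + 2.51011 V = 4.41011 V.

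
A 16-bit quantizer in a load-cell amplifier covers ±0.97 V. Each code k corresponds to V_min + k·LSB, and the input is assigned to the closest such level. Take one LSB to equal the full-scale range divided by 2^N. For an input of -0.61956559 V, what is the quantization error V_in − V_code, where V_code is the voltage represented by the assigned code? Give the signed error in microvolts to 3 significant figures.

Range = 0.97 − (-0.97) = 1.94 V. LSB = 1.94 V / 2^16 ≈ 29.60 µV.
Position in LSBs: (-0.61956559 − (-0.97)) × 65536/1.94 = 11838.1802; rounding gives k = 11838.
V_code = V_min + k × range/2^16 = -0.97 + 11838 × 1.94/65536 = -0.61957092285 V.
V_in − V_code = -0.61956559 − (-0.61957092285) = +5.33 µV.

+5.33 µV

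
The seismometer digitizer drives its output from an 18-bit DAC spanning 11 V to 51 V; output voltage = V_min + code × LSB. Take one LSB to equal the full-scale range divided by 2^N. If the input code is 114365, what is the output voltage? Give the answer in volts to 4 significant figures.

28.45 V

Range = 51 − (11) = 40 V. LSB = 40 V / 2^18.
V_out = V_min + code × LSB = 11 V + 114365 × 40 V / 262144
      = 11 V + 17.4507 V = 28.4507 V.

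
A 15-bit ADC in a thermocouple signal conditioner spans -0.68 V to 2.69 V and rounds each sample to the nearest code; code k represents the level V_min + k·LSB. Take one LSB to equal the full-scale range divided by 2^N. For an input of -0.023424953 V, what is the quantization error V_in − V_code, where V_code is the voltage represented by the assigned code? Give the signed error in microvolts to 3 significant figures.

+17.4 µV

Range = 2.69 − (-0.68) = 3.37 V. LSB = 3.37 V / 2^15 ≈ 102.8 µV.
(-0.023424953 − (-0.68)) / LSB = 0.656575047 × 32768/3.37 = 6384.1695. Nearest integer: k = 6384.
V_code = -0.68 + (6384/32768) × 3.37 = -0.023442382813 V.
e = -0.023424953 − (-0.023442382813) = +17.4 µV.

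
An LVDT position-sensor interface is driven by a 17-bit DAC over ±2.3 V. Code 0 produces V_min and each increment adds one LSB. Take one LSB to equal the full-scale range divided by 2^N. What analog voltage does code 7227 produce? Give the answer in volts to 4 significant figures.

The full-scale span is 2.3 − (-2.3) = 4.6 V. LSB = 4.6 V / 2^17.
V_out = -2.3 + 7227 × (4.6/131072) V
      = -2.3 V + 0.253633 V = -2.04637 V.

-2.046 V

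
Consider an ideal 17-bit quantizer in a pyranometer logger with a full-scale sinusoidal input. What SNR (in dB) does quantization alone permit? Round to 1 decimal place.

104.1 dB

For an ideal N-bit converter with full-scale sine input, SNR = 6.02 N + 1.76 dB. SNR = 6.02 × 17 + 1.76 = 102.34 + 1.76 = 104.10 dB.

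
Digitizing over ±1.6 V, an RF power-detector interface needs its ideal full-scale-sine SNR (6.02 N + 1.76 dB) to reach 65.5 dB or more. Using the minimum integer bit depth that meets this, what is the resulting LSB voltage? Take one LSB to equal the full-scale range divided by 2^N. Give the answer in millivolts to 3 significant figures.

Full-scale range = 1.6 V − (-1.6 V) = 3.2 V.
N ≥ (65.5 − 1.76)/6.02 = 10.588 → N_min = 11.
LSB = 3.2 V ÷ 2^11 = 3.2/2048 V = 1.56 mV.

1.56 mV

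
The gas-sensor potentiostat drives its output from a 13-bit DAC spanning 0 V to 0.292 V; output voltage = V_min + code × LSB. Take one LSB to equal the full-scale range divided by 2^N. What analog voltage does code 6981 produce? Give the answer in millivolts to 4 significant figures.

Span = 0.292 V. LSB = 0.292 V / 2^13.
Output = V_min + (6981/8192) × range = 0 + 0.852173 × 0.292 V
      = 0 + 0.248834 = 0.248834 V.

248.8 mV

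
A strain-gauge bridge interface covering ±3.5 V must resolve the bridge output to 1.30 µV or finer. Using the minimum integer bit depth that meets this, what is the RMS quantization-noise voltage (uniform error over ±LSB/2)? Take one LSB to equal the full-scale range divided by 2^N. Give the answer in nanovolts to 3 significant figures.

241 nV

The full-scale span is 3.5 − (-3.5) = 7 V.
Need 2^N ≥ 7 V / 1.30 µV = 5.385e6 → N_min = 23.
LSB = 7 V / 2^23 = 0.83447 µV.
V_rms = LSB/√12 = 241 nV.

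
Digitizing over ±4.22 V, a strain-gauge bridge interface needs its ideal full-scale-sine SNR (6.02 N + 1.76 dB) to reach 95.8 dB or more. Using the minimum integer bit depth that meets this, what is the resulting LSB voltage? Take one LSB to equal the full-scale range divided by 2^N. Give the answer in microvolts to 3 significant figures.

The full-scale span is 4.22 − (-4.22) = 8.44 V.
N ≥ (95.8 − 1.76)/6.02 = 15.621 → N_min = 16.
One LSB is 8.44 V / 65536 = 129 µV.

129 µV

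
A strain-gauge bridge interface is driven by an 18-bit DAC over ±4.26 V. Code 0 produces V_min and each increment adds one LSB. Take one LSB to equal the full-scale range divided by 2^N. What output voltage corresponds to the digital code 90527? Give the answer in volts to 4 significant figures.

-1.318 V

Range = 4.26 − (-4.26) = 8.52 V. LSB = 8.52 V / 2^18.
Output = V_min + (90527/262144) × range = -4.26 + 0.345333 × 8.52 V
      = -4.26 V + 2.94224 V = -1.31776 V.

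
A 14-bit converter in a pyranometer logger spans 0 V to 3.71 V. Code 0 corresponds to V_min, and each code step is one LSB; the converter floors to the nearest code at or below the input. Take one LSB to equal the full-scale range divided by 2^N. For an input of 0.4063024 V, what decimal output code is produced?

1794

V_FS = 3.71 V. LSB = 3.71 V / 2^14 ≈ 226.4 µV.
(V_in − V_min) × 2^14/range = (0.4063024 − (0)) × 16384/3.71 = 1794.301.
Floor → code = 1794.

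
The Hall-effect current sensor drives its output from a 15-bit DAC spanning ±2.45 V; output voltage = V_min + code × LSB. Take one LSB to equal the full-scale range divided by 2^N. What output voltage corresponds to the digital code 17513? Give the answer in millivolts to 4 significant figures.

168.8 mV

Span: 2.45 V − (-2.45 V) = 4.9 V. LSB = 4.9 V / 2^15.
Output = V_min + (17513/32768) × range = -2.45 + 0.534454 × 4.9 V
      = -2.45 + 2.61883 = 0.168826 V.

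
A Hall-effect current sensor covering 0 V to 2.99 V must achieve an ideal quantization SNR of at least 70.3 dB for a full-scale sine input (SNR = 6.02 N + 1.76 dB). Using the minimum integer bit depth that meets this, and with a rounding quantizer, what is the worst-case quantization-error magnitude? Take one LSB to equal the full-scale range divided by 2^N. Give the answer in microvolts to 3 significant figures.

Span = 2.99 V.
Required N = ⌈(70.3 − 1.76)/6.02⌉ = ⌈11.385⌉ = 12.
LSB = 2.99 V ÷ 2^12 = 2.99/4096 V = 0.72998 mV.
Max error for round-to-nearest is LSB/2 = 365 µV.

365 µV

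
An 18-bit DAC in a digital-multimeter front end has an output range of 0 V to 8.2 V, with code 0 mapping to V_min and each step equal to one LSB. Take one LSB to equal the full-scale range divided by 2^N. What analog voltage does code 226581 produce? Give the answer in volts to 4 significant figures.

7.088 V

Span = 8.2 V. LSB = 8.2 V / 2^18.
Output = V_min + (226581/262144) × range = 0 + 0.864338 × 8.2 V
      = 0 V + 7.08757 V = 7.08757 V.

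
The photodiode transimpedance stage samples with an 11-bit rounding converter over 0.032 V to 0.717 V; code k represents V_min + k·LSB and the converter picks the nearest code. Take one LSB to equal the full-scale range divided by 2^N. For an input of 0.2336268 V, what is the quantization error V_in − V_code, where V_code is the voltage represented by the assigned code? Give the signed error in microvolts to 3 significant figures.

Full-scale range = 0.717 V − (0.032 V) = 0.685 V. LSB = 0.685 V / 2^11 ≈ 334.5 µV.
(V_in − V_min)/LSB = (0.2336268 − (0.032)) × 2048/0.685 = 602.8200 → nearest code k = 603.
V_code = 0.032 + (603/2048) × 0.685 = 0.2336870117 V.
Error = V_in − V_code = 0.2336268 − (0.2336870117) = −60.2 µV.

−60.2 µV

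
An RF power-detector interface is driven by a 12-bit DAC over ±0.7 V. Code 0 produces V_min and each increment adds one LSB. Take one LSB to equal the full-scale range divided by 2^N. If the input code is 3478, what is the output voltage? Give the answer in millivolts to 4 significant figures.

488.8 mV

Range = 0.7 − (-0.7) = 1.4 V. LSB = 1.4 V / 2^12.
V_out = -0.7 + 3478 × (1.4/4096) V
      = -0.7 + 1.18877 = 0.488770 V.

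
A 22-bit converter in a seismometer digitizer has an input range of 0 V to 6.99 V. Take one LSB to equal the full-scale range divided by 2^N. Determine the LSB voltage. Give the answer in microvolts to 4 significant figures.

V_FS = 6.99 V.
2^22 = 4194304 levels.
One LSB is 6.99 V / 4194304 = 1.667 µV.

1.667 µV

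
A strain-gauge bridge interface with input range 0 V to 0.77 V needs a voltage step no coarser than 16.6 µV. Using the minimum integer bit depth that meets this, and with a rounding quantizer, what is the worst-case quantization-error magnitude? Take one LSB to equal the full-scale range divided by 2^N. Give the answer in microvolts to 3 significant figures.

V_FS = 0.77 V.
Levels needed ≥ 0.77/16.6 µV = 46390. 2^16 = 65536 suffices, so N_min = 16.
One LSB is 0.77 V / 65536 = 11.749 µV.
Max error for round-to-nearest is LSB/2 = 5.87 µV.

5.87 µV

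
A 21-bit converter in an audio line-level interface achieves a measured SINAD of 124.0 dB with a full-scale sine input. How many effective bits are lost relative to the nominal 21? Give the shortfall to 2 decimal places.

0.69 bits

Effective bits = (124.0 − 1.76)/6.02 = 20.3056.
Lost resolution: 21 − 20.3056 = 0.6944 bits.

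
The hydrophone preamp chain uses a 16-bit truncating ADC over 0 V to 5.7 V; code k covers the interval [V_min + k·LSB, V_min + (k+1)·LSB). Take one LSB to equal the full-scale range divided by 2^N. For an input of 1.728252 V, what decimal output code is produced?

V_FS = 5.7 V. LSB = 5.7 V / 2^16 ≈ 86.98 µV.
V_in − V_min = 1.728252 − (0) = 1.728252 V.
Divide by LSB: 1.728252 × 65536/5.7 = 19870.6532.
Truncating gives code 19870.

19870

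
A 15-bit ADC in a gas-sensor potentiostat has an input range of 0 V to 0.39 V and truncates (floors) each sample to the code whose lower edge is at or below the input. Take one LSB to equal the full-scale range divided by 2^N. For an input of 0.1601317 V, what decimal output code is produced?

Span = 0.39 V. LSB = 0.39 V / 2^15 ≈ 11.90 µV.
code = ⌊(V_in − V_min)/LSB⌋ = ⌊(V_in − V_min) × 2^15 / range⌋
     = ⌊(0.1601317 − (0)) × 32768 / 0.39⌋ = ⌊0.1601317 × 32768/0.39⌋
     = ⌊13454.348⌋ = 13454.

13454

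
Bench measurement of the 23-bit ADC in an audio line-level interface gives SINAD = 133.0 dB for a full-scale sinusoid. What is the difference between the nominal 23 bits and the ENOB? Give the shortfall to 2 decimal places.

N_eff = (133.0 − 1.76)/6.02 = 21.8007 bits.
Shortfall = 23 − 21.8007 = 1.1993 bits.

1.20 bits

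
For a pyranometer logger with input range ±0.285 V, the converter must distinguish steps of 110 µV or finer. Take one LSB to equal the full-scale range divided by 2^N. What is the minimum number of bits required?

Range = 0.285 − (-0.285) = 0.57 V.
0.57 V / 110 µV = 5182. Since 2^12 = 4096 and 2^13 = 8192, N = 13.

13 bits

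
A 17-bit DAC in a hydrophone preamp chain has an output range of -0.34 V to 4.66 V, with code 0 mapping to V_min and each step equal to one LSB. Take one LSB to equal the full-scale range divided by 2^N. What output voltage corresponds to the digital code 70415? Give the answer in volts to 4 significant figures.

2.346 V

Range = 4.66 − (-0.34) = 5 V. LSB = 5 V / 2^17.
V_out = -0.34 + 70415 × (5/131072) V
      = -0.34 V + 2.68612 V = 2.34612 V.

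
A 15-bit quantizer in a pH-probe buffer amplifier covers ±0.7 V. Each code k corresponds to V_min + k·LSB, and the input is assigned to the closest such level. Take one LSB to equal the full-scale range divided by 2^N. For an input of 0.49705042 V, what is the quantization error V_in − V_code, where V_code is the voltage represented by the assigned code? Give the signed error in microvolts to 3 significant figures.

Full-scale range = 0.7 V − (-0.7 V) = 1.4 V. LSB = 1.4 V / 2^15 ≈ 42.72 µV.
Position in LSBs: (0.49705042 − (-0.7)) × 32768/1.4 = 28017.8201; rounding gives k = 28018.
V_code = -0.7 + (28018/32768) × 1.4 = 0.49705810547 V.
Error = V_in − V_code = 0.49705042 − (0.49705810547) = −7.69 µV.

−7.69 µV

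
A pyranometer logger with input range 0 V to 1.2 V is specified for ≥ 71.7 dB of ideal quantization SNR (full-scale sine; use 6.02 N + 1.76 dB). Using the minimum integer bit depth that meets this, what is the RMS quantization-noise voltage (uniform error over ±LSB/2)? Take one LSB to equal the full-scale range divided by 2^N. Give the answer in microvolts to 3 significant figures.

Span = 1.2 V.
Required N = ⌈(71.7 − 1.76)/6.02⌉ = ⌈11.618⌉ = 12.
Step size = 1.2/4096 V = 292.97 µV.
V_rms = LSB/√12 = 84.6 µV.

84.6 µV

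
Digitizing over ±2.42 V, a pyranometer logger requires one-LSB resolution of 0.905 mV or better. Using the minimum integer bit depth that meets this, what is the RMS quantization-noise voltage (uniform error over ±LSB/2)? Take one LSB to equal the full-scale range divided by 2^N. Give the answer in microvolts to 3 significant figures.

171 µV

The full-scale span is 2.42 − (-2.42) = 4.84 V.
Levels needed ≥ 4.84/0.905 mV = 5348. 2^13 = 8192 suffices, so N_min = 13.
One LSB is 4.84 V / 8192 = 0.59082 mV.
RMS noise = LSB/√12 = 171 µV.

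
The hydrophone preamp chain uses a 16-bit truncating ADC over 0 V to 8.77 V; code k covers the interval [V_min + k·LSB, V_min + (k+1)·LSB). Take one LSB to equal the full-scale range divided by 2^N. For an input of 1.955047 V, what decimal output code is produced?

14609

V_FS = 8.77 V. LSB = 8.77 V / 2^16 ≈ 133.8 µV.
(V_in − V_min) × 2^16/range = (1.955047 − (0)) × 65536/8.77 = 14609.574.
Floor → code = 14609.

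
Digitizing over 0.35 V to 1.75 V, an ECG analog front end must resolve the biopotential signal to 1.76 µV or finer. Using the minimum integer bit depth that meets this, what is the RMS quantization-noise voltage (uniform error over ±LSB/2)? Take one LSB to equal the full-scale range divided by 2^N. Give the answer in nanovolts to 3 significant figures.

Span: 1.75 V − (0.35 V) = 1.4 V.
1.4 V / 1.76 µV = 795500. Since 2^19 = 524288 and 2^20 = 1048576, N = 20.
LSB = 1.4 V / 2^20 = 1.3351 µV.
RMS noise = LSB/√12 = 385 nV.

385 nV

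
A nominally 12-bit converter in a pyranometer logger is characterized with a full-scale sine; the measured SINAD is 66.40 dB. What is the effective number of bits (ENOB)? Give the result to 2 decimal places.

10.74 bits

Inverting SNR = 6.02 N + 1.76: N_eff = (66.40 − 1.76)/6.02 = 10.7375.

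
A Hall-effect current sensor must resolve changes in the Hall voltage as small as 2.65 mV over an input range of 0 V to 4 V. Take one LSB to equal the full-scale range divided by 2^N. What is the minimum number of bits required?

11 bits

V_FS = 4 V.
Need 2^N ≥ 4 V / 2.65 mV = 1509 → N_min = 11.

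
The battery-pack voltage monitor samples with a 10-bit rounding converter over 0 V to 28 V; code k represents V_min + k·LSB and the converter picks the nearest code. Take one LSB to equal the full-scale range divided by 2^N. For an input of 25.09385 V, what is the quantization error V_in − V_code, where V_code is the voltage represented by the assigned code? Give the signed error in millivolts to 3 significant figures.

−7.71 mV

V_FS = 28 V. LSB = 28 V / 2^10 ≈ 27.34 mV.
(25.09385 − (0)) / LSB = 25.09385 × 1024/28 = 917.7179. Nearest integer: k = 918.
V_code = V_min + k × range/2^10 = 0 + 918 × 28/1024 = 25.10156250 V.
Error = V_in − V_code = 25.09385 − (25.10156250) = −7.71 mV.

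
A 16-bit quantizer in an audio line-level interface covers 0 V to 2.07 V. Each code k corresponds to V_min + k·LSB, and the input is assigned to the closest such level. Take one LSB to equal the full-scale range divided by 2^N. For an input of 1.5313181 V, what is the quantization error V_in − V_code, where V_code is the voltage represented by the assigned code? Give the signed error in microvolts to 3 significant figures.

Span = 2.07 V. LSB = 2.07 V / 2^16 ≈ 31.59 µV.
(1.5313181 − (0)) / LSB = 1.5313181 × 65536/2.07 = 48481.3831. Nearest integer: k = 48481.
V_code = V_min + k × range/2^16 = 0 + 48481 × 2.07/65536 = 1.5313059998 V.
V_in − V_code = 1.5313181 − (1.5313059998) = +12.1 µV.

+12.1 µV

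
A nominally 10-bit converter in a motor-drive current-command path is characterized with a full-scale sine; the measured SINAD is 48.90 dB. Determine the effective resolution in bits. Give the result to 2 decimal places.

ENOB = (48.90 − 1.76)/6.02 = 7.8306 bits.

7.83 bits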